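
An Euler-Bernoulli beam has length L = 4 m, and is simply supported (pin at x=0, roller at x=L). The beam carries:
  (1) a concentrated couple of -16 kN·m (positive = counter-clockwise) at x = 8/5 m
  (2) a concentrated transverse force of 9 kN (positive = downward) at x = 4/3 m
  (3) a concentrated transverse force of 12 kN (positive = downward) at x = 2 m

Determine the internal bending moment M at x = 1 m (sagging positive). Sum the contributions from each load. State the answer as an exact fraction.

Load 1 — applied couple M₀=-16 kN·m at a=8/5 m (b=L-a=12/5):
  M_1 = M₀x/L  [x≤a] = (-16)·1/4 = -4 kN·m
Load 2 — point force P=9 kN at a=4/3 m (b=L-a=8/3):
  M_2 = Pbx/L  [x≤a] = 9·(8/3)·1/4 = 6 kN·m
Load 3 — point force P=12 kN at a=2 m (b=L-a=2):
  M_3 = Pbx/L  [x≤a] = 12·2·1/4 = 6 kN·m
Superposition: M = Σ M_i = 8 kN·m ≈ 8.000000 kN·m

M(1) = 8 kN·m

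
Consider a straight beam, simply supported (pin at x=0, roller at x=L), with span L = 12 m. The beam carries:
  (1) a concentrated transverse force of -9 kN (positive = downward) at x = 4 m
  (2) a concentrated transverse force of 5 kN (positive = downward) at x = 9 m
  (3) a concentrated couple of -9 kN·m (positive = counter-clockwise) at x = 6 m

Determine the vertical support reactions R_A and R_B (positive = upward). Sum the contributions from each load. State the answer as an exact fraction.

Load 1 — point force P=-9 kN at a=4 m (b=L-a=8):
  R_A = Pb/L = (-9)·8/12 = -6 kN
  R_B = Pa/L = (-9)·4/12 = -3 kN
Load 2 — point force P=5 kN at a=9 m (b=L-a=3):
  R_A = Pb/L = 5·3/12 = 5/4 kN
  R_B = Pa/L = 5·9/12 = 15/4 kN
Load 3 — applied couple M₀=-9 kN·m at a=6 m (b=L-a=6):
  R_A = M₀/L = (-9)/12 = -3/4 kN
  R_B = -M₀/L = -(-9)/12 = 3/4 kN
Superposition: R_A = -11/2 kN, R_B = 3/2 kN

R_A = -11/2 kN, R_B = 3/2 kN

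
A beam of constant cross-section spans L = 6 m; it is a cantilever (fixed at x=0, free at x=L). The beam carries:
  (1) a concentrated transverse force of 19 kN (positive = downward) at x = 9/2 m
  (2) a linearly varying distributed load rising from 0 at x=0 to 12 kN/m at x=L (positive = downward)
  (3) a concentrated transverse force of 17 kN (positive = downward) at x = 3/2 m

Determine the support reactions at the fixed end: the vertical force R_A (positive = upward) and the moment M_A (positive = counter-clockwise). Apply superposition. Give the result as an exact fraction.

R_A = 72 kN, M_A = 255 kN·m

Load 1 — point force P=19 kN at a=9/2 m (b=L-a=3/2):
  R_A = P = 19 kN
  M_A = Pa = 19·(9/2) = 171/2 kN·m
Load 2 — triangular load w₀=12 kN/m (0→w₀ over full span):
  R_A = w₀L/2 = 12·6/2 = 36 kN
  M_A = w₀L²/3 = 12·6²/3 = 144 kN·m
Load 3 — point force P=17 kN at a=3/2 m (b=L-a=9/2):
  R_A = P = 17 kN
  M_A = Pa = 17·(3/2) = 51/2 kN·m
Superposition: R_A = 72 kN, M_A = 255 kN·m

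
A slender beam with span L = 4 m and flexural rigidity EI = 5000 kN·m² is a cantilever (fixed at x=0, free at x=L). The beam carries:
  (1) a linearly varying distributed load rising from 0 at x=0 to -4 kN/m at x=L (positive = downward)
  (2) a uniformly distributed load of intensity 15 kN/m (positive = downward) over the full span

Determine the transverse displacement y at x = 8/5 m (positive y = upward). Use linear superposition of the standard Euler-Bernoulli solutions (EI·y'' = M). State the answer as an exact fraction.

y(8/5) = -555488/29296875 m

Load 1 — triangular load w₀=-4 kN/m (0→w₀ over full span):
  y_1 = (w₀Lx³/12-w₀L²x²/6-w₀x⁵/(120L))/EI = ((-4)·4·(8/5)³/12-(-4)·4²·(8/5)²/6-(-4)·(8/5)⁵/(120·4))/5000 = 128512/29296875 m
Load 2 — uniform load w=15 kN/m over full span:
  y_2 = -wx²(x²-4Lx+6L²)/(24EI) = -15·(8/5)²·((8/5)²-4·4·(8/5)+6·4²)/(24·5000) = -1824/78125 m
Superposition: y = Σ y_i = -555488/29296875 m ≈ -0.018961 m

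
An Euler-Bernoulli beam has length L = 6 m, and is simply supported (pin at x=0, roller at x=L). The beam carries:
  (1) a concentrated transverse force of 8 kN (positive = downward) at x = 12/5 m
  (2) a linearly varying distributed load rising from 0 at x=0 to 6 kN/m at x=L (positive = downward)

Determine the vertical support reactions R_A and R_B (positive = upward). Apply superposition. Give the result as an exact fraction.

Load 1 — point force P=8 kN at a=12/5 m (b=L-a=18/5):
  R_A = Pb/L = 8·(18/5)/6 = 24/5 kN
  R_B = Pa/L = 8·(12/5)/6 = 16/5 kN
Load 2 — triangular load w₀=6 kN/m (0→w₀ over full span):
  R_A = w₀L/6 = 6·6/6 = 6 kN
  R_B = w₀L/3 = 6·6/3 = 12 kN
Superposition: R_A = 54/5 kN, R_B = 76/5 kN

R_A = 54/5 kN, R_B = 76/5 kN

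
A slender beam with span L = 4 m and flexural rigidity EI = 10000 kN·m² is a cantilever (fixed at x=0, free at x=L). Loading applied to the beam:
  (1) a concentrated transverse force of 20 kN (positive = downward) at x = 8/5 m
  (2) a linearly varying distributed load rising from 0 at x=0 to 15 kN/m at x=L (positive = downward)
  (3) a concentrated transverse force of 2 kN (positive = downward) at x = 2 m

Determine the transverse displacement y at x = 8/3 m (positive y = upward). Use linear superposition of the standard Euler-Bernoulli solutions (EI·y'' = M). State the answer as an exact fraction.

Load 1 — point force P=20 kN at a=8/5 m (b=L-a=12/5):
  y_1 = -Pa²(3x-a)/(6EI)  [x>a] = -20·(8/5)²·(3·(8/3)-(8/5))/(6·10000) = -256/46875 m
Load 2 — triangular load w₀=15 kN/m (0→w₀ over full span):
  y_2 = (w₀Lx³/12-w₀L²x²/6-w₀x⁵/(120L))/EI = (15·4·(8/3)³/12-15·4²·(8/3)²/6-15·(8/3)⁵/(120·4))/10000 = -2944/151875 m
Load 3 — point force P=2 kN at a=2 m (b=L-a=2):
  y_3 = -Pa²(3x-a)/(6EI)  [x>a] = -2·2²·(3·(8/3)-2)/(6·10000) = -1/1250 m
Superposition: y = Σ y_i = -194747/7593750 m ≈ -0.025646 m

y(8/3) = -194747/7593750 m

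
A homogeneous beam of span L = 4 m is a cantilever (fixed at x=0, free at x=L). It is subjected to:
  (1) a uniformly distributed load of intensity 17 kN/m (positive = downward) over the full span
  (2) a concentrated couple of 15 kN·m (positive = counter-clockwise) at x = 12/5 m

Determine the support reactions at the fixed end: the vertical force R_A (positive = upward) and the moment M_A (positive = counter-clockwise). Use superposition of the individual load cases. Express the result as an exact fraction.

Load 1 — uniform load w=17 kN/m over full span:
  R_A = wL = 17·4 = 68 kN
  M_A = wL²/2 = 17·4²/2 = 136 kN·m
Load 2 — applied couple M₀=15 kN·m at a=12/5 m (b=L-a=8/5):
  R_A = 0 kN
  M_A = -M₀ = -15 kN·m
Superposition: R_A = 68 kN, M_A = 121 kN·m

R_A = 68 kN, M_A = 121 kN·m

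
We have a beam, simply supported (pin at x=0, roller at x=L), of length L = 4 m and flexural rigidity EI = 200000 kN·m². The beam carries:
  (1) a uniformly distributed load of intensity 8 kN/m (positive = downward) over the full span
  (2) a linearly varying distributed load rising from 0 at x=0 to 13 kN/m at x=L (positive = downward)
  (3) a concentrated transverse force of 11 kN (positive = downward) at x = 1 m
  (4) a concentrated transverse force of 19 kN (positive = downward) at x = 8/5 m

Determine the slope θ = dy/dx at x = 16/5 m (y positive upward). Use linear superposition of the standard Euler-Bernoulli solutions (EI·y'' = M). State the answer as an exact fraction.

Load 1 — uniform load w=8 kN/m over full span:
  θ_1 = -w(L³-6Lx²+4x³)/(24EI) = -8·(4³-6·4·(16/5)²+4·(16/5)³)/(24·200000) = 33/390625 rad
Load 2 — triangular load w₀=13 kN/m (0→w₀ over full span):
  θ_2 = -w₀(7L⁴-30L²x²+15x⁴)/(360LEI) = -13·(7·4⁴-30·4²·(16/5)²+15·(16/5)⁴)/(360·4·200000) = 9841/140625000 rad
Load 3 — point force P=11 kN at a=1 m (b=L-a=3):
  θ_3 = -Pa(2L²-6Lx+3x²+a²)/(6LEI)  [x>a] = -11·1·(2·4²-6·4·(16/5)+3·(16/5)²+1²)/(6·4·200000) = 1199/40000000 rad
Load 4 — point force P=19 kN at a=8/5 m (b=L-a=12/5):
  θ_4 = -Pa(2L²-6Lx+3x²+a²)/(6LEI)  [x>a] = -19·(8/5)·(2·4²-6·4·(16/5)+3·(16/5)²+(8/5)²)/(6·4·200000) = 57/781250 rad
Superposition: θ = Σ θ_i = 2316559/9000000000 rad ≈ 0.000257 rad

θ(16/5) = 2316559/9000000000 rad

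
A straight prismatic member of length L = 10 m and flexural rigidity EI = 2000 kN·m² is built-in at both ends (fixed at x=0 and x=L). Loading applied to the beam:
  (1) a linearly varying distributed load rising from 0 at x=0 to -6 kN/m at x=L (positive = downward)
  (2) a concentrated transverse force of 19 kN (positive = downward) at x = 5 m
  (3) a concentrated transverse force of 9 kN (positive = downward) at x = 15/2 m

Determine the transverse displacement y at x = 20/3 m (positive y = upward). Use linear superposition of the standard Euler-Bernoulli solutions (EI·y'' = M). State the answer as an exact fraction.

y(20/3) = -247/15552 m

Load 1 — triangular load w₀=-6 kN/m (0→w₀ over full span):
  y_1 = -w₀x²(L-x)²(x+2L)/(120LEI) = -(-6)·(20/3)²·(10-(20/3))²·((20/3)+2·10)/(120·10·2000) = 8/243 m
Load 2 — point force P=19 kN at a=5 m (b=L-a=5):
  y_2 = -Pa²(L-x)²(3bL-(3b+a)(L-x))/(6L³EI)  [x>a] = -19·5²·(10-(20/3))²·(3·5·10-(3·5+5)·(10-(20/3)))/(6·10³·2000) = -95/2592 m
Load 3 — point force P=9 kN at a=15/2 m (b=L-a=5/2):
  y_3 = -Pb²x²(3aL-(3a+b)x)/(6L³EI)  [x≤a] = -9·(5/2)²·(20/3)²·(3·(15/2)·10-(3·(15/2)+(5/2))·(20/3))/(6·10³·2000) = -7/576 m
Superposition: y = Σ y_i = -247/15552 m ≈ -0.015882 m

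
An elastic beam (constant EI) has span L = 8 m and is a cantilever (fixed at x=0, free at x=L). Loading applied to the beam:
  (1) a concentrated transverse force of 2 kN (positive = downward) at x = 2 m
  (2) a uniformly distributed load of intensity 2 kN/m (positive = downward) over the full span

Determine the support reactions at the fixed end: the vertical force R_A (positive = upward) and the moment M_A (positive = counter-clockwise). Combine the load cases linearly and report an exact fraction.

Load 1 — point force P=2 kN at a=2 m (b=L-a=6):
  R_A = P = 2 kN
  M_A = Pa = 2·2 = 4 kN·m
Load 2 — uniform load w=2 kN/m over full span:
  R_A = wL = 2·8 = 16 kN
  M_A = wL²/2 = 2·8²/2 = 64 kN·m
Superposition: R_A = 18 kN, M_A = 68 kN·m

R_A = 18 kN, M_A = 68 kN·m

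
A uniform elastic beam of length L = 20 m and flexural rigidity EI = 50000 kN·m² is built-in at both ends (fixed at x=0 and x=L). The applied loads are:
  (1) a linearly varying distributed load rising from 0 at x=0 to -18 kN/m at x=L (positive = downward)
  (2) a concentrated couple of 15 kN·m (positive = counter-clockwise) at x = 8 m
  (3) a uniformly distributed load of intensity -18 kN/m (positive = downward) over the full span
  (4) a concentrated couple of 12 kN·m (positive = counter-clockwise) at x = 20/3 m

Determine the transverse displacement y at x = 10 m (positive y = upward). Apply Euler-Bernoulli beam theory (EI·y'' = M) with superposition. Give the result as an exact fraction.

y(10) = 3413/15000 m

Load 1 — triangular load w₀=-18 kN/m (0→w₀ over full span):
  y_1 = -w₀x²(L-x)²(x+2L)/(120LEI) = -(-18)·10²·(20-10)²·(10+2·20)/(120·20·50000) = 3/40 m
Load 2 — applied couple M₀=15 kN·m at a=8 m (b=L-a=12):
  y_2 = (R_Ax³/6 - M_Ax²/2 - M₀(x-a)²/2)/EI  [x>a] with R_A=27/25, M_A=9/5 = ((27/25)·10³/6 - (9/5)·10²/2 - 15·(10-8)²/2)/50000 = 3/2500 m
Load 3 — uniform load w=-18 kN/m over full span:
  y_3 = -wx²(L-x)²/(24EI) = -(-18)·10²·(20-10)²/(24·50000) = 3/20 m
Load 4 — applied couple M₀=12 kN·m at a=20/3 m (b=L-a=40/3):
  y_4 = (R_Ax³/6 - M_Ax²/2 - M₀(x-a)²/2)/EI  [x>a] with R_A=4/5, M_A=0 = ((4/5)·10³/6 - 0·10²/2 - 12·(10-(20/3))²/2)/50000 = 1/750 m
Superposition: y = Σ y_i = 3413/15000 m ≈ 0.227533 m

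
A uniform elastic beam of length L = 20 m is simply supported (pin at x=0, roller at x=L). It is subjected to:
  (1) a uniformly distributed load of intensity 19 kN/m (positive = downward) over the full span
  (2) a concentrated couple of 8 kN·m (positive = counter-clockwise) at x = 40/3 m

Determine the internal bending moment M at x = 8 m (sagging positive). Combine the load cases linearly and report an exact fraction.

M(8) = 4576/5 kN·m

Load 1 — uniform load w=19 kN/m over full span:
  M_1 = wx(L-x)/2 = 19·8·(20-8)/2 = 912 kN·m
Load 2 — applied couple M₀=8 kN·m at a=40/3 m (b=L-a=20/3):
  M_2 = M₀x/L  [x≤a] = 8·8/20 = 16/5 kN·m
Superposition: M = Σ M_i = 4576/5 kN·m ≈ 915.200000 kN·m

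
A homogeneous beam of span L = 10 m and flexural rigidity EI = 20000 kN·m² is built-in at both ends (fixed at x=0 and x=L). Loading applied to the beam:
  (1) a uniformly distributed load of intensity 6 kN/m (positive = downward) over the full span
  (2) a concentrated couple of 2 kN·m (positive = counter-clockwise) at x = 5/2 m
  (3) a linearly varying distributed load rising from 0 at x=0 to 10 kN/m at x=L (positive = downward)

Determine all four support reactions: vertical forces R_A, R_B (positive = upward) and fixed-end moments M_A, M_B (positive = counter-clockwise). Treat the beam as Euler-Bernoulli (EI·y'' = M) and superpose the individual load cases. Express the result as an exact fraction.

R_A = 1809/40 kN, M_A = 1991/24 kN·m, R_B = 2591/40 kN, M_B = -795/8 kN·m

Load 1 — uniform load w=6 kN/m over full span:
  R_A = wL/2 = 6·10/2 = 30 kN
  M_A = wL²/12 = 6·10²/12 = 50 kN·m
  R_B = wL/2 = 6·10/2 = 30 kN
  M_B = -wL²/12 = -6·10²/12 = -50 kN·m
Load 2 — applied couple M₀=2 kN·m at a=5/2 m (b=L-a=15/2):
  R_A = 6M₀ab/L³ = 6·2·(5/2)·(15/2)/10³ = 9/40 kN
  M_A = M₀b(2a-b)/L² = 2·(15/2)·(2·(5/2)-(15/2))/10² = -3/8 kN·m
  R_B = -6M₀ab/L³ = -6·2·(5/2)·(15/2)/10³ = -9/40 kN
  M_B = M₀a(2b-a)/L² = 2·(5/2)·(2·(15/2)-(5/2))/10² = 5/8 kN·m
Load 3 — triangular load w₀=10 kN/m (0→w₀ over full span):
  R_A = 3w₀L/20 = 3·10·10/20 = 15 kN
  M_A = w₀L²/30 = 10·10²/30 = 100/3 kN·m
  R_B = 7w₀L/20 = 7·10·10/20 = 35 kN
  M_B = -w₀L²/20 = -10·10²/20 = -50 kN·m
Superposition: R_A = 1809/40 kN, M_A = 1991/24 kN·m, R_B = 2591/40 kN, M_B = -795/8 kN·m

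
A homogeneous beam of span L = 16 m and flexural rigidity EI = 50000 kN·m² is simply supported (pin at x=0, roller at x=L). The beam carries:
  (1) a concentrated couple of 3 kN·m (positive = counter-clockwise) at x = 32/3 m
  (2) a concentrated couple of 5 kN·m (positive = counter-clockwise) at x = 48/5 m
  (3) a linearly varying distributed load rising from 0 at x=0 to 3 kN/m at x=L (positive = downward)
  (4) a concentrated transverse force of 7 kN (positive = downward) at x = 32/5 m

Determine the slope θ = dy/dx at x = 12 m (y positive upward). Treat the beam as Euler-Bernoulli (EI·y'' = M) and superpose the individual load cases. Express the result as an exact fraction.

Load 1 — applied couple M₀=3 kN·m at a=32/3 m (b=L-a=16/3):
  θ_1 = (M₀x²/(2L)-M₀(x-a)+C₁)/EI  [x>a] with C₁=M₀(3b²-L²)/(6L)=-16/3 = (3·12²/(2·16)-3·(12-(32/3))+(-16/3))/50000 = 1/12000 rad
Load 2 — applied couple M₀=5 kN·m at a=48/5 m (b=L-a=32/5):
  θ_2 = (M₀x²/(2L)-M₀(x-a)+C₁)/EI  [x>a] with C₁=M₀(3b²-L²)/(6L)=-104/15 = (5·12²/(2·16)-5·(12-(48/5))+(-104/15))/50000 = 107/1500000 rad
Load 3 — triangular load w₀=3 kN/m (0→w₀ over full span):
  θ_3 = -w₀(7L⁴-30L²x²+15x⁴)/(360LEI) = -3·(7·16⁴-30·16²·12²+15·12⁴)/(360·16·50000) = 1313/375000 rad
Load 4 — point force P=7 kN at a=32/5 m (b=L-a=48/5):
  θ_4 = -Pa(2L²-6Lx+3x²+a²)/(6LEI)  [x>a] = -7·(32/5)·(2·16²-6·16·12+3·12²+(32/5)²)/(6·16·50000) = 609/390625 rad
Superposition: θ = Σ θ_i = 16297/3125000 rad ≈ 0.005215 rad

θ(12) = 16297/3125000 rad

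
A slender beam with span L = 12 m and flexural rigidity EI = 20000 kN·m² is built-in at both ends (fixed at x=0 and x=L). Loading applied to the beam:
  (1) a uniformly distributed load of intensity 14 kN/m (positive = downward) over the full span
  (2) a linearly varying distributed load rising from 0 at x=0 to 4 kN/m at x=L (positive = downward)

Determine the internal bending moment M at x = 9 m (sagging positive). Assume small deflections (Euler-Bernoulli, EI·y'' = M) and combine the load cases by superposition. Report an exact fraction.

Load 1 — uniform load w=14 kN/m over full span:
  M_1 = wLx/2 - wL²/12 - wx²/2 = 14·12·9/2 - 14·12²/12 - 14·9²/2 = 21 kN·m
Load 2 — triangular load w₀=4 kN/m (0→w₀ over full span):
  M_2 = 3w₀Lx/20 - w₀L²/30 - w₀x³/(6L) = 3·4·12·9/20 - 4·12²/30 - 4·9³/(6·12) = 51/10 kN·m
Superposition: M = Σ M_i = 261/10 kN·m ≈ 26.100000 kN·m

M(9) = 261/10 kN·m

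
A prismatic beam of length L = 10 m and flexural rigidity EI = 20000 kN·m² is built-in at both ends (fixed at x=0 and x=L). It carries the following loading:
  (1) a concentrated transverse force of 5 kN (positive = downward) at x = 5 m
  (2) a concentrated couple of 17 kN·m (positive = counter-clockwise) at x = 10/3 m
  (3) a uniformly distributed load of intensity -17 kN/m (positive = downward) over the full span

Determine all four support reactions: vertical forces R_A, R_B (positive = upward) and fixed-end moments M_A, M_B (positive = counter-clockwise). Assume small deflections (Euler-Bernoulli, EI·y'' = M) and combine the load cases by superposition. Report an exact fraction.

R_A = -2407/30 kN, M_A = -1625/12 kN·m, R_B = -2543/30 kN, M_B = 1693/12 kN·m

Load 1 — point force P=5 kN at a=5 m (b=L-a=5):
  R_A = Pb²(3a+b)/L³ = 5·5²·(3·5+5)/10³ = 5/2 kN
  M_A = Pab²/L² = 5·5·5²/10² = 25/4 kN·m
  R_B = Pa²(a+3b)/L³ = 5·5²·(5+3·5)/10³ = 5/2 kN
  M_B = -Pa²b/L² = -5·5²·5/10² = -25/4 kN·m
Load 2 — applied couple M₀=17 kN·m at a=10/3 m (b=L-a=20/3):
  R_A = 6M₀ab/L³ = 6·17·(10/3)·(20/3)/10³ = 34/15 kN
  M_A = M₀b(2a-b)/L² = 17·(20/3)·(2·(10/3)-(20/3))/10² = 0 kN·m
  R_B = -6M₀ab/L³ = -6·17·(10/3)·(20/3)/10³ = -34/15 kN
  M_B = M₀a(2b-a)/L² = 17·(10/3)·(2·(20/3)-(10/3))/10² = 17/3 kN·m
Load 3 — uniform load w=-17 kN/m over full span:
  R_A = wL/2 = (-17)·10/2 = -85 kN
  M_A = wL²/12 = (-17)·10²/12 = -425/3 kN·m
  R_B = wL/2 = (-17)·10/2 = -85 kN
  M_B = -wL²/12 = -(-17)·10²/12 = 425/3 kN·m
Superposition: R_A = -2407/30 kN, M_A = -1625/12 kN·m, R_B = -2543/30 kN, M_B = 1693/12 kN·m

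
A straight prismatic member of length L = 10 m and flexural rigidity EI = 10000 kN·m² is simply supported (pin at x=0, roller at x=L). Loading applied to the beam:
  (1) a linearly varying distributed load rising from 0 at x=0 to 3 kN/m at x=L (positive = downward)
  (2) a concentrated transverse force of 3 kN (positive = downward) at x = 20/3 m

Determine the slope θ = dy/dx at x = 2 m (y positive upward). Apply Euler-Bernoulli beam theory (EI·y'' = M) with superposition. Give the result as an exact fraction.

θ(2) = -4141/675000 rad

Load 1 — triangular load w₀=3 kN/m (0→w₀ over full span):
  θ_1 = -w₀(7L⁴-30L²x²+15x⁴)/(360LEI) = -3·(7·10⁴-30·10²·2²+15·2⁴)/(360·10·10000) = -91/18750 rad
Load 2 — point force P=3 kN at a=20/3 m (b=L-a=10/3):
  θ_2 = -Pb(L²-b²-3x²)/(6LEI)  [x≤a] = -3·(10/3)·(10²-(10/3)²-3·2²)/(6·10·10000) = -173/135000 rad
Superposition: θ = Σ θ_i = -4141/675000 rad ≈ -0.006135 rad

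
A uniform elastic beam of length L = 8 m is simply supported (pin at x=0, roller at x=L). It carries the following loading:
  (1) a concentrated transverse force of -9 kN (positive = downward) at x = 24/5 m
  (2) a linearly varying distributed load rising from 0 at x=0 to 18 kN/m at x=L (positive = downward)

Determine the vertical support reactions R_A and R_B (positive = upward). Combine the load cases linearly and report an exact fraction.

Load 1 — point force P=-9 kN at a=24/5 m (b=L-a=16/5):
  R_A = Pb/L = (-9)·(16/5)/8 = -18/5 kN
  R_B = Pa/L = (-9)·(24/5)/8 = -27/5 kN
Load 2 — triangular load w₀=18 kN/m (0→w₀ over full span):
  R_A = w₀L/6 = 18·8/6 = 24 kN
  R_B = w₀L/3 = 18·8/3 = 48 kN
Superposition: R_A = 102/5 kN, R_B = 213/5 kN

R_A = 102/5 kN, R_B = 213/5 kN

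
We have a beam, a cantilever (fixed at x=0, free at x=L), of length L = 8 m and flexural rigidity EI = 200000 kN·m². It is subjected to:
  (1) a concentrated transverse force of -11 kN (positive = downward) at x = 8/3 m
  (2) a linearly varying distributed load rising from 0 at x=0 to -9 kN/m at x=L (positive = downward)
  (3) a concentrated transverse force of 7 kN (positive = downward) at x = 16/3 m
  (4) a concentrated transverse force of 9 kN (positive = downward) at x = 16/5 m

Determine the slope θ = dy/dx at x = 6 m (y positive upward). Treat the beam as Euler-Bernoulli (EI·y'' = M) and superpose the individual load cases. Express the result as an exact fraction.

θ(6) = 412403/180000000 rad

Load 1 — point force P=-11 kN at a=8/3 m (b=L-a=16/3):
  θ_1 = -Pa²/(2EI)  [x>a] = -(-11)·(8/3)²/(2·200000) = 11/56250 rad
Load 2 — triangular load w₀=-9 kN/m (0→w₀ over full span):
  θ_2 = (w₀Lx²/4-w₀L²x/3-w₀x⁴/(24L))/EI = ((-9)·8·6²/4-(-9)·8²·6/3-(-9)·6⁴/(24·8))/200000 = 2259/800000 rad
Load 3 — point force P=7 kN at a=16/3 m (b=L-a=8/3):
  θ_3 = -Pa²/(2EI)  [x>a] = -7·(16/3)²/(2·200000) = -14/28125 rad
Load 4 — point force P=9 kN at a=16/5 m (b=L-a=24/5):
  θ_4 = -Pa²/(2EI)  [x>a] = -9·(16/5)²/(2·200000) = -18/78125 rad
Superposition: θ = Σ θ_i = 412403/180000000 rad ≈ 0.002291 rad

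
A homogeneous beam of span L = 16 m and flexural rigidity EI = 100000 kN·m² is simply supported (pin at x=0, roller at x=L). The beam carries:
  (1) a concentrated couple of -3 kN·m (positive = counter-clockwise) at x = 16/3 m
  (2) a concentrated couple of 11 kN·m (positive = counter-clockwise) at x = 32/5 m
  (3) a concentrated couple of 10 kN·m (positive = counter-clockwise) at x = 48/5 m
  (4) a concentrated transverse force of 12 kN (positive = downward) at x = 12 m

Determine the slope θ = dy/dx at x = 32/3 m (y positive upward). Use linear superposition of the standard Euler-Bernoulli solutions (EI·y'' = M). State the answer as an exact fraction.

Load 1 — applied couple M₀=-3 kN·m at a=16/3 m (b=L-a=32/3):
  θ_1 = (M₀x²/(2L)-M₀(x-a)+C₁)/EI  [x>a] with C₁=M₀(3b²-L²)/(6L)=-8/3 = ((-3)·(32/3)²/(2·16)-(-3)·((32/3)-(16/3))+(-8/3))/100000 = 1/37500 rad
Load 2 — applied couple M₀=11 kN·m at a=32/5 m (b=L-a=48/5):
  θ_2 = (M₀x²/(2L)-M₀(x-a)+C₁)/EI  [x>a] with C₁=M₀(3b²-L²)/(6L)=176/75 = (11·(32/3)²/(2·16)-11·((32/3)-(32/5))+(176/75))/100000 = -77/1406250 rad
Load 3 — applied couple M₀=10 kN·m at a=48/5 m (b=L-a=32/5):
  θ_3 = (M₀x²/(2L)-M₀(x-a)+C₁)/EI  [x>a] with C₁=M₀(3b²-L²)/(6L)=-208/15 = (10·(32/3)²/(2·16)-10·((32/3)-(48/5))+(-208/15))/100000 = 31/281250 rad
Load 4 — point force P=12 kN at a=12 m (b=L-a=4):
  θ_4 = -Pb(L²-b²-3x²)/(6LEI)  [x≤a] = -12·4·(16²-4²-3·(32/3)²)/(6·16·100000) = 19/37500 rad
Superposition: θ = Σ θ_i = 46/78125 rad ≈ 0.000589 rad

θ(32/3) = 46/78125 rad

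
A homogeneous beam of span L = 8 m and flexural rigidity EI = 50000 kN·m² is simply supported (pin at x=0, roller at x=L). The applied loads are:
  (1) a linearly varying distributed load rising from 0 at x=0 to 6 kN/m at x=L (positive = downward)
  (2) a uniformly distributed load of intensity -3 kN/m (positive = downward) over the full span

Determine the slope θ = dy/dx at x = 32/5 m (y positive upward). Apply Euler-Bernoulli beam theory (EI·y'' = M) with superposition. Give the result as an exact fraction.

Load 1 — triangular load w₀=6 kN/m (0→w₀ over full span):
  θ_1 = -w₀(7L⁴-30L²x²+15x⁴)/(360LEI) = -6·(7·8⁴-30·8²·(32/5)²+15·(32/5)⁴)/(360·8·50000) = 6056/5859375 rad
Load 2 — uniform load w=-3 kN/m over full span:
  θ_2 = -w(L³-6Lx²+4x³)/(24EI) = -(-3)·(8³-6·8·(32/5)²+4·(32/5)³)/(24·50000) = -396/390625 rad
Superposition: θ = Σ θ_i = 116/5859375 rad ≈ 0.000020 rad

θ(32/5) = 116/5859375 rad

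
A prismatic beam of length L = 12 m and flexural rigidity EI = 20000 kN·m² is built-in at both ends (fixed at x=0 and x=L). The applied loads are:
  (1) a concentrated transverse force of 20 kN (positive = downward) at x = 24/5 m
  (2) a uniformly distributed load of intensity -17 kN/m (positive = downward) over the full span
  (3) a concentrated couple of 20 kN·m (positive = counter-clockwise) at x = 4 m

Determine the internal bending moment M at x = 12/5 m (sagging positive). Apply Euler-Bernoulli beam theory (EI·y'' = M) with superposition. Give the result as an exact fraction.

M(12/5) = 3764/375 kN·m

Load 1 — point force P=20 kN at a=24/5 m (b=L-a=36/5):
  M_1 = Pb²(3a+b)x/L³ - Pab²/L²  [x≤a] = 20·(36/5)²·(3·(24/5)+(36/5))·(12/5)/12³ - 20·(24/5)·(36/5)²/12² = -432/125 kN·m
Load 2 — uniform load w=-17 kN/m over full span:
  M_2 = wLx/2 - wL²/12 - wx²/2 = (-17)·12·(12/5)/2 - (-17)·12²/12 - (-17)·(12/5)²/2 = 204/25 kN·m
Load 3 — applied couple M₀=20 kN·m at a=4 m (b=L-a=8):
  M_3 = R_Ax - M_A  [x≤a] with R_A=20/9, M_A=0 = (20/9)·(12/5) - 0 = 16/3 kN·m
Superposition: M = Σ M_i = 3764/375 kN·m ≈ 10.037333 kN·m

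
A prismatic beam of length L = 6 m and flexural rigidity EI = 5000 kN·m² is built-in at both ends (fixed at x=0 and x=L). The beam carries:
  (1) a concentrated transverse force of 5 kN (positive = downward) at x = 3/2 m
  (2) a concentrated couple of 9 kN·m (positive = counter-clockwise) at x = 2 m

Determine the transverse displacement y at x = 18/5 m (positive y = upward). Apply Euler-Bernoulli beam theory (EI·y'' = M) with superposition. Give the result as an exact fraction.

y(18/5) = 891/2500000 m

Load 1 — point force P=5 kN at a=3/2 m (b=L-a=9/2):
  y_1 = -Pa²(L-x)²(3bL-(3b+a)(L-x))/(6L³EI)  [x>a] = -5·(3/2)²·(6-(18/5))²·(3·(9/2)·6-(3·(9/2)+(3/2))·(6-(18/5)))/(6·6³·5000) = -9/20000 m
Load 2 — applied couple M₀=9 kN·m at a=2 m (b=L-a=4):
  y_2 = (R_Ax³/6 - M_Ax²/2 - M₀(x-a)²/2)/EI  [x>a] with R_A=2, M_A=0 = (2·(18/5)³/6 - 0·(18/5)²/2 - 9·((18/5)-2)²/2)/5000 = 63/78125 m
Superposition: y = Σ y_i = 891/2500000 m ≈ 0.000356 m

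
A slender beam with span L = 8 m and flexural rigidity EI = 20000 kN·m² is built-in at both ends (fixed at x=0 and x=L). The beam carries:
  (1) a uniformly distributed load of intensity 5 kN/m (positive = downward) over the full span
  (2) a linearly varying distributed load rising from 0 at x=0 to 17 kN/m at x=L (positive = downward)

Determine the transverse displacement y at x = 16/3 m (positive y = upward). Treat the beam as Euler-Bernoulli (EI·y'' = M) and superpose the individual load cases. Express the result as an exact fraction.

Load 1 — uniform load w=5 kN/m over full span:
  y_1 = -wx²(L-x)²/(24EI) = -5·(16/3)²·(8-(16/3))²/(24·20000) = -64/30375 m
Load 2 — triangular load w₀=17 kN/m (0→w₀ over full span):
  y_2 = -w₀x²(L-x)²(x+2L)/(120LEI) = -17·(16/3)²·(8-(16/3))²·((16/3)+2·8)/(120·8·20000) = -8704/2278125 m
Superposition: y = Σ y_i = -13504/2278125 m ≈ -0.005928 m

y(16/3) = -13504/2278125 m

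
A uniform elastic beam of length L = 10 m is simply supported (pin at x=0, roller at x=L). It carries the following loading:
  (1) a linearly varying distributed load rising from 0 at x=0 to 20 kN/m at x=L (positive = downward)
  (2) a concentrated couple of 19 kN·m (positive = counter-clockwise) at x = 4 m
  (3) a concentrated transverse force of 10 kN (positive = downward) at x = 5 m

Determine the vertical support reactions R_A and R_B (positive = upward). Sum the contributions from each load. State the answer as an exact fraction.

Load 1 — triangular load w₀=20 kN/m (0→w₀ over full span):
  R_A = w₀L/6 = 20·10/6 = 100/3 kN
  R_B = w₀L/3 = 20·10/3 = 200/3 kN
Load 2 — applied couple M₀=19 kN·m at a=4 m (b=L-a=6):
  R_A = M₀/L = 19/10 kN
  R_B = -M₀/L = -19/10 kN
Load 3 — point force P=10 kN at a=5 m (b=L-a=5):
  R_A = Pb/L = 10·5/10 = 5 kN
  R_B = Pa/L = 10·5/10 = 5 kN
Superposition: R_A = 1207/30 kN, R_B = 2093/30 kN

R_A = 1207/30 kN, R_B = 2093/30 kN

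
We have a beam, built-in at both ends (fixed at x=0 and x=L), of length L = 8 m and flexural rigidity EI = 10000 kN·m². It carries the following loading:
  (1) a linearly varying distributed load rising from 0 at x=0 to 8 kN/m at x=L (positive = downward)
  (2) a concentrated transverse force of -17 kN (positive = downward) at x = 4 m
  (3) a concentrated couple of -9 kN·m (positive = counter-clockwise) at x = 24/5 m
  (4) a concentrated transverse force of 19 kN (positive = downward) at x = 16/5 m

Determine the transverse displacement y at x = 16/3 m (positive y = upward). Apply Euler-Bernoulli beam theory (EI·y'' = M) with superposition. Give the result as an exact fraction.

Load 1 — triangular load w₀=8 kN/m (0→w₀ over full span):
  y_1 = -w₀x²(L-x)²(x+2L)/(120LEI) = -8·(16/3)²·(8-(16/3))²·((16/3)+2·8)/(120·8·10000) = -8192/2278125 m
Load 2 — point force P=-17 kN at a=4 m (b=L-a=4):
  y_2 = -Pa²(L-x)²(3bL-(3b+a)(L-x))/(6L³EI)  [x>a] = -(-17)·4²·(8-(16/3))²·(3·4·8-(3·4+4)·(8-(16/3)))/(6·8³·10000) = 34/10125 m
Load 3 — applied couple M₀=-9 kN·m at a=24/5 m (b=L-a=16/5):
  y_3 = (R_Ax³/6 - M_Ax²/2 - M₀(x-a)²/2)/EI  [x>a] with R_A=-81/50, M_A=-72/25 = ((-81/50)·(16/3)³/6 - (-72/25)·(16/3)²/2 - (-9)·((16/3)-(24/5))²/2)/10000 = 2/15625 m
Load 4 — point force P=19 kN at a=16/5 m (b=L-a=24/5):
  y_4 = -Pa²(L-x)²(3bL-(3b+a)(L-x))/(6L³EI)  [x>a] = -19·(16/5)²·(8-(16/3))²·(3·(24/5)·8-(3·(24/5)+(16/5))·(8-(16/3)))/(6·8³·10000) = -19456/6328125 m
Superposition: y = Σ y_i = -181364/56953125 m ≈ -0.003184 m

y(16/3) = -181364/56953125 m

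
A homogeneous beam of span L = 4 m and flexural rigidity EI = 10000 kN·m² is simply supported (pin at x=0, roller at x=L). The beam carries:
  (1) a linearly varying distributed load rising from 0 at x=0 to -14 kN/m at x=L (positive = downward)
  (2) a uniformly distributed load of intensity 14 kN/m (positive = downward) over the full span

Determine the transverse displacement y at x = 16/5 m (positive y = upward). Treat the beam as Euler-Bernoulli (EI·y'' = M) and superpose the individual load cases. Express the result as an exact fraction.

Load 1 — triangular load w₀=-14 kN/m (0→w₀ over full span):
  y_1 = -w₀x(7L⁴-10L²x²+3x⁴)/(360LEI) = -(-14)·(16/5)·(7·4⁴-10·4²·(16/5)²+3·(16/5)⁴)/(360·4·10000) = 14224/9765625 m
Load 2 — uniform load w=14 kN/m over full span:
  y_2 = -wx(L³-2Lx²+x³)/(24EI) = -14·(16/5)·(4³-2·4·(16/5)²+(16/5)³)/(24·10000) = -3248/1171875 m
Superposition: y = Σ y_i = -38528/29296875 m ≈ -0.001315 m

y(16/5) = -38528/29296875 m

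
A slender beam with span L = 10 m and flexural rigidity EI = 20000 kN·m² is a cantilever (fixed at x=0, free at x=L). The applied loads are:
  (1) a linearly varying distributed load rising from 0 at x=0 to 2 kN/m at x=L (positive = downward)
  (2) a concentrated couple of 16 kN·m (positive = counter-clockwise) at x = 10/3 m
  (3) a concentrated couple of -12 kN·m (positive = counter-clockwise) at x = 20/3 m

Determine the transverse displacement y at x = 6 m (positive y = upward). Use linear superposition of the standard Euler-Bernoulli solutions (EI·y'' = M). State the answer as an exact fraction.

Load 1 — triangular load w₀=2 kN/m (0→w₀ over full span):
  y_1 = (w₀Lx³/12-w₀L²x²/6-w₀x⁵/(120L))/EI = (2·10·6³/12-2·10²·6²/6-2·6⁵/(120·10))/20000 = -5331/125000 m
Load 2 — applied couple M₀=16 kN·m at a=10/3 m (b=L-a=20/3):
  y_2 = M₀a(2x-a)/(2EI)  [x>a] = 16·(10/3)·(2·6-(10/3))/(2·20000) = 13/1125 m
Load 3 — applied couple M₀=-12 kN·m at a=20/3 m (b=L-a=10/3):
  y_3 = M₀x²/(2EI)  [x≤a] = (-12)·6²/(2·20000) = -27/2500 m
Superposition: y = Σ y_i = -47129/1125000 m ≈ -0.041892 m

y(6) = -47129/1125000 m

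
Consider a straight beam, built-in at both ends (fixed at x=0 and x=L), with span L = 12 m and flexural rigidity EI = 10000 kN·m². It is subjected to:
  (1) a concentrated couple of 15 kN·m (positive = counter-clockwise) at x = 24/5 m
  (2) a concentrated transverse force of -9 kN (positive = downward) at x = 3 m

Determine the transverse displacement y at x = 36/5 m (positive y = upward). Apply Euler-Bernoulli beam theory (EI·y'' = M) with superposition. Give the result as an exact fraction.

y(36/5) = 17037/3125000 m

Load 1 — applied couple M₀=15 kN·m at a=24/5 m (b=L-a=36/5):
  y_1 = (R_Ax³/6 - M_Ax²/2 - M₀(x-a)²/2)/EI  [x>a] with R_A=9/5, M_A=9/5 = ((9/5)·(36/5)³/6 - (9/5)·(36/5)²/2 - 15·((36/5)-(24/5))²/2)/10000 = 864/390625 m
Load 2 — point force P=-9 kN at a=3 m (b=L-a=9):
  y_2 = -Pa²(L-x)²(3bL-(3b+a)(L-x))/(6L³EI)  [x>a] = -(-9)·3²·(12-(36/5))²·(3·9·12-(3·9+3)·(12-(36/5)))/(6·12³·10000) = 81/25000 m
Superposition: y = Σ y_i = 17037/3125000 m ≈ 0.005452 m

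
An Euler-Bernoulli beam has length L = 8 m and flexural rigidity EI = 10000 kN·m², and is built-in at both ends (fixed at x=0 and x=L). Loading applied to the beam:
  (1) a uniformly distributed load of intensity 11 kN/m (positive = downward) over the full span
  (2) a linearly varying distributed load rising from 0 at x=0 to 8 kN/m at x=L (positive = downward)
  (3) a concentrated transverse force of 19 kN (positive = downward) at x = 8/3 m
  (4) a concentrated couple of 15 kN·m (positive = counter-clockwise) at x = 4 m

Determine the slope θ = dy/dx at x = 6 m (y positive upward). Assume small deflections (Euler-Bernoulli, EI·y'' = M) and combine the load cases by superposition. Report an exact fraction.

Load 1 — uniform load w=11 kN/m over full span:
  θ_1 = -wx(L-x)(L-2x)/(12EI) = -11·6·(8-6)·(8-2·6)/(12·10000) = 11/2500 rad
Load 2 — triangular load w₀=8 kN/m (0→w₀ over full span):
  θ_2 = -w₀(2x(L-x)(L-2x)(x+2L)+x²(L-x)²)/(120LEI) = -8·(2·6·(8-6)·(8-2·6)·(6+2·8)+6²·(8-6)²)/(120·8·10000) = 41/25000 rad
Load 3 — point force P=19 kN at a=8/3 m (b=L-a=16/3):
  θ_3 = Pa²(L-x)(2bL-(3b+a)(L-x))/(2L³EI)  [x>a] = 19·(8/3)²·(8-6)·(2·(16/3)·8-(3·(16/3)+(8/3))·(8-6))/(2·8³·10000) = 19/15000 rad
Load 4 — applied couple M₀=15 kN·m at a=4 m (b=L-a=4):
  θ_4 = (R_Ax²/2 - M_Ax - M₀(x-a))/EI  [x>a] with R_A=45/16, M_A=15/4 = ((45/16)·6²/2 - (15/4)·6 - 15·(6-4))/10000 = -3/16000 rad
Superposition: θ = Σ θ_i = 8543/1200000 rad ≈ 0.007119 rad

θ(6) = 8543/1200000 rad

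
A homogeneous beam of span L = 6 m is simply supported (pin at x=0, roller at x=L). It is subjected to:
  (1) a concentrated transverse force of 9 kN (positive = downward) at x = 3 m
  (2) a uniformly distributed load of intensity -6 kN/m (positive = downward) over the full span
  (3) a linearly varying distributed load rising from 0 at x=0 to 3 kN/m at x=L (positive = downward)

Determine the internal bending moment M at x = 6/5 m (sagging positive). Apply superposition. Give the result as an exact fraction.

M(6/5) = -1053/125 kN·m

Load 1 — point force P=9 kN at a=3 m (b=L-a=3):
  M_1 = Pbx/L  [x≤a] = 9·3·(6/5)/6 = 27/5 kN·m
Load 2 — uniform load w=-6 kN/m over full span:
  M_2 = wx(L-x)/2 = (-6)·(6/5)·(6-(6/5))/2 = -432/25 kN·m
Load 3 — triangular load w₀=3 kN/m (0→w₀ over full span):
  M_3 = w₀Lx/6 - w₀x³/(6L) = 3·6·(6/5)/6 - 3·(6/5)³/(6·6) = 432/125 kN·m
Superposition: M = Σ M_i = -1053/125 kN·m ≈ -8.424000 kN·m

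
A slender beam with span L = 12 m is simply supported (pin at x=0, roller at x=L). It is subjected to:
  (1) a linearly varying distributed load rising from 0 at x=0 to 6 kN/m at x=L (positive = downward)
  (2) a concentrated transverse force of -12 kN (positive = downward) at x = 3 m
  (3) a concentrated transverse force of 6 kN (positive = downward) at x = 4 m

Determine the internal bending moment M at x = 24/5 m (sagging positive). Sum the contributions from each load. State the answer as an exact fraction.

Load 1 — triangular load w₀=6 kN/m (0→w₀ over full span):
  M_1 = w₀Lx/6 - w₀x³/(6L) = 6·12·(24/5)/6 - 6·(24/5)³/(6·12) = 6048/125 kN·m
Load 2 — point force P=-12 kN at a=3 m (b=L-a=9):
  M_2 = Pa(L-x)/L  [x>a] = (-12)·3·(12-(24/5))/12 = -108/5 kN·m
Load 3 — point force P=6 kN at a=4 m (b=L-a=8):
  M_3 = Pa(L-x)/L  [x>a] = 6·4·(12-(24/5))/12 = 72/5 kN·m
Superposition: M = Σ M_i = 5148/125 kN·m ≈ 41.184000 kN·m

M(24/5) = 5148/125 kN·m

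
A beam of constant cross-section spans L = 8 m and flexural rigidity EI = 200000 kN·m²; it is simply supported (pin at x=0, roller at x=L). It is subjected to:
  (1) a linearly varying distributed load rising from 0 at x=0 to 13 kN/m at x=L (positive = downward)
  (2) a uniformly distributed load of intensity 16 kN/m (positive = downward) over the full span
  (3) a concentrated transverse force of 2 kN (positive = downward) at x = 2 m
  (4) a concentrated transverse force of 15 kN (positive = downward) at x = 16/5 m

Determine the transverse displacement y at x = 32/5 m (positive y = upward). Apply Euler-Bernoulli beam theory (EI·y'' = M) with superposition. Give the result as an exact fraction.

Load 1 — triangular load w₀=13 kN/m (0→w₀ over full span):
  y_1 = -w₀x(7L⁴-10L²x²+3x⁴)/(360LEI) = -13·(32/5)·(7·8⁴-10·8²·(32/5)²+3·(32/5)⁴)/(360·8·200000) = -52832/48828125 m
Load 2 — uniform load w=16 kN/m over full span:
  y_2 = -wx(L³-2Lx²+x³)/(24EI) = -16·(32/5)·(8³-2·8·(32/5)²+(32/5)³)/(24·200000) = -14848/5859375 m
Load 3 — point force P=2 kN at a=2 m (b=L-a=6):
  y_3 = -Pa(L-x)(2Lx-a²-x²)/(6LEI)  [x>a] = -2·2·(8-(32/5))·(2·8·(32/5)-2²-(32/5)²)/(6·8·200000) = -359/9375000 m
Load 4 — point force P=15 kN at a=16/5 m (b=L-a=24/5):
  y_4 = -Pa(L-x)(2Lx-a²-x²)/(6LEI)  [x>a] = -15·(16/5)·(8-(32/5))·(2·8·(32/5)-(16/5)²-(32/5)²)/(6·8·200000) = -32/78125 m
Superposition: y = Σ y_i = -1587481/390625000 m ≈ -0.004064 m

y(32/5) = -1587481/390625000 m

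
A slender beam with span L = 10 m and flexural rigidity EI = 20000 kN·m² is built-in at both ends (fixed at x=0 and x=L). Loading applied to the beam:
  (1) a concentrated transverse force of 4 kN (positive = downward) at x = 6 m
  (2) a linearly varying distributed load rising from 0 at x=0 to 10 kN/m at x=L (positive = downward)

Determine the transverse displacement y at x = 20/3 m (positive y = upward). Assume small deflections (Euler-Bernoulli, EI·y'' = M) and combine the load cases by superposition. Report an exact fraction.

y(20/3) = -5729/911250 m

Load 1 — point force P=4 kN at a=6 m (b=L-a=4):
  y_1 = -Pa²(L-x)²(3bL-(3b+a)(L-x))/(6L³EI)  [x>a] = -4·6²·(10-(20/3))²·(3·4·10-(3·4+6)·(10-(20/3)))/(6·10³·20000) = -1/1250 m
Load 2 — triangular load w₀=10 kN/m (0→w₀ over full span):
  y_2 = -w₀x²(L-x)²(x+2L)/(120LEI) = -10·(20/3)²·(10-(20/3))²·((20/3)+2·10)/(120·10·20000) = -4/729 m
Superposition: y = Σ y_i = -5729/911250 m ≈ -0.006287 m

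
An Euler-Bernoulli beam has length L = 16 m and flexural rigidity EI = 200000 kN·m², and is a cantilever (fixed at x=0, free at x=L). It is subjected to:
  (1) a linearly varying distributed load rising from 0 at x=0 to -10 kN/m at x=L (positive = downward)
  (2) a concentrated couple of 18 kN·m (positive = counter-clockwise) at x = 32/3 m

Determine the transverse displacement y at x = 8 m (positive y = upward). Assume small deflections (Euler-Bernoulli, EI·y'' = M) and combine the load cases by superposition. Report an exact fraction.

Load 1 — triangular load w₀=-10 kN/m (0→w₀ over full span):
  y_1 = (w₀Lx³/12-w₀L²x²/6-w₀x⁵/(120L))/EI = ((-10)·16·8³/12-(-10)·16²·8²/6-(-10)·8⁵/(120·16))/200000 = 968/9375 m
Load 2 — applied couple M₀=18 kN·m at a=32/3 m (b=L-a=16/3):
  y_2 = M₀x²/(2EI)  [x≤a] = 18·8²/(2·200000) = 9/3125 m
Superposition: y = Σ y_i = 199/1875 m ≈ 0.106133 m

y(8) = 199/1875 m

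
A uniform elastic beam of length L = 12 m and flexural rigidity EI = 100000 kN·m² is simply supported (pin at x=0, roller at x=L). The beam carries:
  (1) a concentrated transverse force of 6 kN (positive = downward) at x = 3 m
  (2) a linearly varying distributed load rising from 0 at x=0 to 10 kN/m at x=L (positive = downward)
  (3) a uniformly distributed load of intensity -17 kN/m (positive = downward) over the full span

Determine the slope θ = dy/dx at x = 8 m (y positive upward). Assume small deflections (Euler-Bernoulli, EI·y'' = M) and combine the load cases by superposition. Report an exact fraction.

Load 1 — point force P=6 kN at a=3 m (b=L-a=9):
  θ_1 = -Pa(2L²-6Lx+3x²+a²)/(6LEI)  [x>a] = -6·3·(2·12²-6·12·8+3·8²+3²)/(6·12·100000) = 87/400000 rad
Load 2 — triangular load w₀=10 kN/m (0→w₀ over full span):
  θ_2 = -w₀(7L⁴-30L²x²+15x⁴)/(360LEI) = -10·(7·12⁴-30·12²·8²+15·8⁴)/(360·12·100000) = 91/56250 rad
Load 3 — uniform load w=-17 kN/m over full span:
  θ_3 = -w(L³-6Lx²+4x³)/(24EI) = -(-17)·(12³-6·12·8²+4·8³)/(24·100000) = -221/37500 rad
Superposition: θ = Σ θ_i = -14609/3600000 rad ≈ -0.004058 rad

θ(8) = -14609/3600000 rad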